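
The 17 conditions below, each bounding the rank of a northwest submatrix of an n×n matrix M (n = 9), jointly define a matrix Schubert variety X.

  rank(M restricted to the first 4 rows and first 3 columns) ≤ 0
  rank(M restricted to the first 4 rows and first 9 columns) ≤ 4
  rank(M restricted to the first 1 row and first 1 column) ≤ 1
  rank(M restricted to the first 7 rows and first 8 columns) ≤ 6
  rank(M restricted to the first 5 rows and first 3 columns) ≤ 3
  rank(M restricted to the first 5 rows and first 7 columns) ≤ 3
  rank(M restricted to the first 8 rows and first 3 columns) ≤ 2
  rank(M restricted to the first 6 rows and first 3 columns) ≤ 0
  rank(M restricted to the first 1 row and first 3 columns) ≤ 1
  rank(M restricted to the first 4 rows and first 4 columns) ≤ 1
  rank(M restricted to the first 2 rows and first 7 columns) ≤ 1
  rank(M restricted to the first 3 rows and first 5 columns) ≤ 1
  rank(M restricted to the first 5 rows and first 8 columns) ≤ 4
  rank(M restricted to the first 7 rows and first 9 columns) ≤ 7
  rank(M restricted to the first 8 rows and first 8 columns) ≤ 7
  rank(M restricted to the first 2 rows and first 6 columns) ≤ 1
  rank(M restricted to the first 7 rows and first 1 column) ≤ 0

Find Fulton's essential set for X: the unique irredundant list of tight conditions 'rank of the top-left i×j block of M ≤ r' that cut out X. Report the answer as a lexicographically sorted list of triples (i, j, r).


Computing R[i][j] = min implied NW-rank bound (n=9, 17 conditions):

  0, 0, 0, 1, 1, 1, 1, 1, 1
  0, 0, 0, 1, 1, 1, 1, 2, 2
  0, 0, 0, 1, 1, 2, 2, 3, 3
  0, 0, 0, 1, 2, 3, 3, 4, 4
  0, 0, 0, 1, 2, 3, 3, 4, 5
  0, 0, 0, 1, 2, 3, 4, 5, 6
  0, 1, 1, 2, 3, 4, 5, 6, 7
  1, 2, 2, 3, 4, 5, 6, 7, 8
  1, 2, 3, 4, 5, 6, 7, 8, 9

the unique w with this rank table is (4, 8, 6, 5, 9, 7, 2, 1, 3).

D(w) has 24 cells with 5 SE-corners; essential set:

[(2, 7, 1), (3, 5, 1), (5, 7, 3), (6, 3, 0), (7, 1, 0)]


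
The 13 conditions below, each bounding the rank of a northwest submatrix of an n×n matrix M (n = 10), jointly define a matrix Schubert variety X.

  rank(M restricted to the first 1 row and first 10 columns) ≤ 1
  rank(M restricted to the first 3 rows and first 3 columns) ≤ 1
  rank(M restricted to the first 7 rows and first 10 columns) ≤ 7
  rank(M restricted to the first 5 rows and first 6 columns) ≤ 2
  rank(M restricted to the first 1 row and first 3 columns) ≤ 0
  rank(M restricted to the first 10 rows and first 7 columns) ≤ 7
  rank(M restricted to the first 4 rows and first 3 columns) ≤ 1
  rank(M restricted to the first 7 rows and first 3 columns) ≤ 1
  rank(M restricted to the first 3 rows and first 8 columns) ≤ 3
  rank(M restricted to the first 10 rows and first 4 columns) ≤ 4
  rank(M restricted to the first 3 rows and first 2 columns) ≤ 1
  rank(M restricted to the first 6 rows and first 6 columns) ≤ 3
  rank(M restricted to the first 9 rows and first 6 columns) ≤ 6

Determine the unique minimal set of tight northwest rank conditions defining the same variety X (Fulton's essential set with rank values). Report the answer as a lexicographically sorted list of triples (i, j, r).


Rank table r_w(10×10) implied by the 13 constraints:

  i=1: 0 0 0 1 1 1 1 1 1 1
  i=2: 1 1 1 2 2 2 2 2 2 2
  i=3: 1 1 1 2 2 2 3 3 3 3
  i=4: 1 1 1 2 2 2 3 4 4 4
  i=5: 1 1 1 2 2 2 3 4 5 5
  i=6: 1 1 1 2 3 3 4 5 6 6
  i=7: 1 1 1 2 3 4 5 6 7 7
  i=8: 1 2 2 3 4 5 6 7 8 8
  i=9: 1 2 3 4 5 6 7 8 9 9
  i=10: 1 2 3 4 5 6 7 8 9 10

hence w(1..10) = (4, 1, 7, 8, 9, 5, 6, 2, 3, 10).

Fulton essential set (3 of the 19 Rothe cells):

[(1, 3, 0), (5, 6, 2), (7, 3, 1)]


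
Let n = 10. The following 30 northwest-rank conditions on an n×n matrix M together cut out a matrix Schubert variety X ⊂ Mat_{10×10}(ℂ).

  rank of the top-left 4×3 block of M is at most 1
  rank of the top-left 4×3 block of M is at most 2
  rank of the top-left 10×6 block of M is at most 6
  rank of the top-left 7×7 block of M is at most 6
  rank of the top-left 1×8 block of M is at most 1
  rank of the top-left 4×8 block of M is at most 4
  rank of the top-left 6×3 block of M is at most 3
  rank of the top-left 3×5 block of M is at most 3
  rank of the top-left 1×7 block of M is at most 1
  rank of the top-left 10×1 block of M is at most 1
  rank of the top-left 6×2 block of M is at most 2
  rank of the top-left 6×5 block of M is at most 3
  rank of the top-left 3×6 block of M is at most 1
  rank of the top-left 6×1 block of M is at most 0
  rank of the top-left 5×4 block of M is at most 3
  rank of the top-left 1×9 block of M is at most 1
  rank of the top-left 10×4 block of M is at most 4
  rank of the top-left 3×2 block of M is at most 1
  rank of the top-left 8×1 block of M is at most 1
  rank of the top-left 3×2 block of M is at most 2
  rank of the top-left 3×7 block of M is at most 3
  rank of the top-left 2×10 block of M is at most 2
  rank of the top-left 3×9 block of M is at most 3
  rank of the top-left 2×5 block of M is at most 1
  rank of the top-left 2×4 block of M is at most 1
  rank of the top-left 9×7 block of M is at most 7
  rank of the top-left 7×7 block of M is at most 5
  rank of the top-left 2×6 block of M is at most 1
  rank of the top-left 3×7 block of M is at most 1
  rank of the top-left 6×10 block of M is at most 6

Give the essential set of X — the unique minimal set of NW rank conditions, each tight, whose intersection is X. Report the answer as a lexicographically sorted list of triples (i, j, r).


Computing R[i][j] = min implied NW-rank bound (n=10, 30 conditions):

  row 1: 0, 1, 1, 1, 1, 1, 1, 1, 1, 1
  row 2: 0, 1, 1, 1, 1, 1, 1, 2, 2, 2
  row 3: 0, 1, 1, 1, 1, 1, 1, 2, 3, 3
  row 4: 0, 1, 1, 2, 2, 2, 2, 3, 4, 4
  row 5: 0, 1, 2, 3, 3, 3, 3, 4, 5, 5
  row 6: 0, 1, 2, 3, 3, 4, 4, 5, 6, 6
  row 7: 1, 2, 3, 4, 4, 5, 5, 6, 7, 7
  row 8: 1, 2, 3, 4, 5, 6, 6, 7, 8, 8
  row 9: 1, 2, 3, 4, 5, 6, 7, 8, 9, 9
  row 10: 1, 2, 3, 4, 5, 6, 7, 8, 9, 10

hence w(1..10) = (2, 8, 9, 4, 3, 6, 1, 5, 7, 10).

Fulton essential set (4 of the 18 Rothe cells):

[(3, 7, 1), (4, 3, 1), (6, 1, 0), (6, 5, 3)]


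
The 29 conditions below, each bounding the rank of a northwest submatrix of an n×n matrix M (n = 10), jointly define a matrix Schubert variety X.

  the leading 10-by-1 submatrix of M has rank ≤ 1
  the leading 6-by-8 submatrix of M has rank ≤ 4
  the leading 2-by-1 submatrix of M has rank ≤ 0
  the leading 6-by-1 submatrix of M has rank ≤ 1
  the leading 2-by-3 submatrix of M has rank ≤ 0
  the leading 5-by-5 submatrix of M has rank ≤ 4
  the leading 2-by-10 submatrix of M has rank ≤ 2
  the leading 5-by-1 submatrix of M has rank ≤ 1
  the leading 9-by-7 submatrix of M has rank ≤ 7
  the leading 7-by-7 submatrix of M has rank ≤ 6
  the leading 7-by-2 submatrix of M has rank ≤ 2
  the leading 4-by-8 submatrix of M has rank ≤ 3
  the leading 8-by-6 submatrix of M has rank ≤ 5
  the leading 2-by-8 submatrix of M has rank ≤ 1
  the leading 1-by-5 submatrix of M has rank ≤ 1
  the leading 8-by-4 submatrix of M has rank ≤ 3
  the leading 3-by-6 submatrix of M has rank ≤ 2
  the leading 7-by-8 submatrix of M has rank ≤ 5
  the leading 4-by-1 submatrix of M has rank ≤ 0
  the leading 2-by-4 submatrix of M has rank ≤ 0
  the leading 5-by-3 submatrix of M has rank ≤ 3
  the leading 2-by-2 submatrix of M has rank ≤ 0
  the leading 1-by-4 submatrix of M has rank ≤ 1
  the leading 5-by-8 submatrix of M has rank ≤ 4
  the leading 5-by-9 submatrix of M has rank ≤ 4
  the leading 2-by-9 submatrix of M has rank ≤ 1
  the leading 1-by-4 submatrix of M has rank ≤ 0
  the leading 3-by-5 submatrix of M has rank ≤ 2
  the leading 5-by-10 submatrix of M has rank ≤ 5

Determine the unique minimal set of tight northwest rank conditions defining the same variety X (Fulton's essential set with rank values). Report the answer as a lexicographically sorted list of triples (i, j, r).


Propagating the 29 rank bounds to every northwest block:

  R[1]: 0, 0, 0, 0, 1, 1, 1, 1, 1, 1
  R[2]: 0, 0, 0, 0, 1, 1, 1, 1, 1, 2
  R[3]: 0, 1, 1, 1, 2, 2, 2, 2, 2, 3
  R[4]: 0, 1, 2, 2, 3, 3, 3, 3, 3, 4
  R[5]: 1, 2, 3, 3, 4, 4, 4, 4, 4, 5
  R[6]: 1, 2, 3, 3, 4, 4, 4, 4, 5, 6
  R[7]: 1, 2, 3, 3, 4, 5, 5, 5, 6, 7
  R[8]: 1, 2, 3, 3, 4, 5, 6, 6, 7, 8
  R[9]: 1, 2, 3, 4, 5, 6, 7, 7, 8, 9
  R[10]: 1, 2, 3, 4, 5, 6, 7, 8, 9, 10

giving w = (5, 10, 2, 3, 1, 9, 6, 7, 4, 8) via Δ²R.

Fulton essential set (5 of the 20 Rothe cells):

[(2, 4, 0), (2, 9, 1), (4, 1, 0), (6, 8, 4), (8, 4, 3)]


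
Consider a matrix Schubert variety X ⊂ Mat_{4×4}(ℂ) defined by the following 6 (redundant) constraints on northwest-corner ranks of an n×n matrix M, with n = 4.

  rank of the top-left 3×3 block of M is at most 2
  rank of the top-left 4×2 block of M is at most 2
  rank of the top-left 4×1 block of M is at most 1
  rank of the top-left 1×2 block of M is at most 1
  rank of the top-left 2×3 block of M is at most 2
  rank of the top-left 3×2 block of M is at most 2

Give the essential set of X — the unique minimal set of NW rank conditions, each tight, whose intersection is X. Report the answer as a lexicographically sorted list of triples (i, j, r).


Rank table r_w(4×4) implied by the 6 constraints:

  i=1: 1  1  1  1
  i=2: 1  2  2  2
  i=3: 1  2  2  3
  i=4: 1  2  3  4

reading off 1-entries of Δ²R: w = (1, 2, 4, 3).

Fulton essential set (the sole Rothe cell):

[(3, 3, 2)]


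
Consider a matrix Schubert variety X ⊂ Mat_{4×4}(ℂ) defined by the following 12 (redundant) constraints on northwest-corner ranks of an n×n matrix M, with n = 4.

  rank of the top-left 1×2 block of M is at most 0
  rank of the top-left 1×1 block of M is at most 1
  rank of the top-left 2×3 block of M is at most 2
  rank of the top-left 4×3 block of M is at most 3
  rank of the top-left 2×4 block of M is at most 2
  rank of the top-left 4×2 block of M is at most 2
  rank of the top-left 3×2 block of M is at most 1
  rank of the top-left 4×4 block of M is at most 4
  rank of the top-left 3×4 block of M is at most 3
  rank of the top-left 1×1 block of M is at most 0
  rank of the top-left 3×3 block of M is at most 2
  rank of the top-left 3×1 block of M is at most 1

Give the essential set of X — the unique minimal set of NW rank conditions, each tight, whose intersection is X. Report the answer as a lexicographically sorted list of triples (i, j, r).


Reconstructing r_w from the 12 given conditions:

  R[1]: 0 0 1 1
  R[2]: 1 1 2 2
  R[3]: 1 1 2 3
  R[4]: 1 2 3 4

hence w(1..4) = (3, 1, 4, 2).

Rothe diagram D(w) (3 cells), 2 SE-corners (essential conditions):

[(1, 2, 0), (3, 2, 1)]


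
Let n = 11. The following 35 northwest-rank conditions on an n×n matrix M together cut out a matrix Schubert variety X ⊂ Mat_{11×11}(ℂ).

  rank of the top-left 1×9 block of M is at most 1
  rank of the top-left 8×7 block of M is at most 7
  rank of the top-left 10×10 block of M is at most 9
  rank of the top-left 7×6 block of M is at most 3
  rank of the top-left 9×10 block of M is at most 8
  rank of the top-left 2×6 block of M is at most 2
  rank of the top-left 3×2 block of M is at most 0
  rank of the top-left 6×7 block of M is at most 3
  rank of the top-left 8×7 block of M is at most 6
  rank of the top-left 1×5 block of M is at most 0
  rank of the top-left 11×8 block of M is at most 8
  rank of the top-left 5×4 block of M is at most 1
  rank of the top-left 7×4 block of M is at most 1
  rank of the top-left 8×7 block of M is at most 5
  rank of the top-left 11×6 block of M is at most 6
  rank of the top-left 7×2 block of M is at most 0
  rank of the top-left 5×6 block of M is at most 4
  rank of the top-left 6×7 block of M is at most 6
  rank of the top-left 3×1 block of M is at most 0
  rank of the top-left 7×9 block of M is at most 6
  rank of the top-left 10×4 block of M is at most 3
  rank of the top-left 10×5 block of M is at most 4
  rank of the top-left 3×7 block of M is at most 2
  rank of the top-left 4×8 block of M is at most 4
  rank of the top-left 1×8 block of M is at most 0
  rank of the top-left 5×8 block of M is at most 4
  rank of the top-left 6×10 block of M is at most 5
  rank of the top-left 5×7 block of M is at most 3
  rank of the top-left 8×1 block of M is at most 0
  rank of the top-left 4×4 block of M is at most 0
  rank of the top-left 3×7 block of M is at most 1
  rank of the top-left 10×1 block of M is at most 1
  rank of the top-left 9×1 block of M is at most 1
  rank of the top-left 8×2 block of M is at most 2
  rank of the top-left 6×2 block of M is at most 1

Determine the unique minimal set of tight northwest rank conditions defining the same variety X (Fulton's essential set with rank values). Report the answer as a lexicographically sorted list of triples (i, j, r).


Recovering R(i,j) via the rank-extension bound from the 35 conditions:

  R[1]: 0 0 0 0 0 0 0 0 1 1 1
  R[2]: 0 0 0 0 1 1 1 1 2 2 2
  R[3]: 0 0 0 0 1 1 1 2 3 3 3
  R[4]: 0 0 0 0 1 2 2 3 4 4 4
  R[5]: 0 0 1 1 2 3 3 4 5 5 5
  R[6]: 0 0 1 1 2 3 3 4 5 5 6
  R[7]: 0 0 1 1 2 3 4 5 6 6 7
  R[8]: 0 1 2 2 3 4 5 6 7 7 8
  R[9]: 1 2 3 3 4 5 6 7 8 8 9
  R[10]: 1 2 3 3 4 5 6 7 8 9 10
  R[11]: 1 2 3 4 5 6 7 8 9 10 11

hence w(1..11) = (9, 5, 8, 6, 3, 11, 7, 2, 1, 10, 4).

9 SE-corners of the 34-cell Rothe diagram give Ess(w):

[(1, 8, 0), (3, 7, 1), (4, 4, 0), (6, 7, 3), (6, 10, 5), (7, 2, 0), (7, 4, 1), (8, 1, 0), (10, 4, 3)]


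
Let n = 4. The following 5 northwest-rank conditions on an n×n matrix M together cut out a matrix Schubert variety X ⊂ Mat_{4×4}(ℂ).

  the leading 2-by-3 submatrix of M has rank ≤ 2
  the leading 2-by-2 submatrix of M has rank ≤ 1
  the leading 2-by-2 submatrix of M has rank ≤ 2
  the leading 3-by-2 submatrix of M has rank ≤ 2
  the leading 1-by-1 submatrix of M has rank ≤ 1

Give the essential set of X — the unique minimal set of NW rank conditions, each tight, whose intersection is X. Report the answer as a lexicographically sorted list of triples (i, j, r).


Reconstructing r_w from the 5 given conditions:

  R[1]: 1, 1, 1, 1
  R[2]: 1, 1, 2, 2
  R[3]: 1, 2, 3, 3
  R[4]: 1, 2, 3, 4

so w = (1, 3, 2, 4).

ℓ(w)=1; the 1 essential cell (i,j,r):

[(2, 2, 1)]


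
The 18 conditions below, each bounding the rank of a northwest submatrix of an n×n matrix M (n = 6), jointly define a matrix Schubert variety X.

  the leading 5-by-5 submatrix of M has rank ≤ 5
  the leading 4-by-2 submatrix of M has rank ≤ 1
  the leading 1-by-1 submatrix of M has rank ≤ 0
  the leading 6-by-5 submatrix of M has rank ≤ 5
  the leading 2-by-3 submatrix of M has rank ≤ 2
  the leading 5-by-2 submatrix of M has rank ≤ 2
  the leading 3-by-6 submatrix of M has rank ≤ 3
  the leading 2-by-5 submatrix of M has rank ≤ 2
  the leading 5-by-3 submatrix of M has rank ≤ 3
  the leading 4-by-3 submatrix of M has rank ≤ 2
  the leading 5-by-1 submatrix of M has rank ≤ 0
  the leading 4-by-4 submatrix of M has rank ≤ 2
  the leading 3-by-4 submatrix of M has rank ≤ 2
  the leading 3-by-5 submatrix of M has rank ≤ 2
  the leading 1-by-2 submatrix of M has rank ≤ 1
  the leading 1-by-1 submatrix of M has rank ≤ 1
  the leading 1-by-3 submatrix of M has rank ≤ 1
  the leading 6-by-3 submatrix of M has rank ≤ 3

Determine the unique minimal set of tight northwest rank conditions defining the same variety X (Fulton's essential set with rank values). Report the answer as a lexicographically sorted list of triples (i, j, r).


Propagating the 18 rank bounds to every northwest block:

  i=1: 0 | 1 | 1 | 1 | 1 | 1
  i=2: 0 | 1 | 2 | 2 | 2 | 2
  i=3: 0 | 1 | 2 | 2 | 2 | 3
  i=4: 0 | 1 | 2 | 2 | 3 | 4
  i=5: 0 | 1 | 2 | 3 | 4 | 5
  i=6: 1 | 2 | 3 | 4 | 5 | 6

hence w(1..6) = (2, 3, 6, 5, 4, 1).

Fulton essential set (3 of the 8 Rothe cells):

[(3, 5, 2), (4, 4, 2), (5, 1, 0)]


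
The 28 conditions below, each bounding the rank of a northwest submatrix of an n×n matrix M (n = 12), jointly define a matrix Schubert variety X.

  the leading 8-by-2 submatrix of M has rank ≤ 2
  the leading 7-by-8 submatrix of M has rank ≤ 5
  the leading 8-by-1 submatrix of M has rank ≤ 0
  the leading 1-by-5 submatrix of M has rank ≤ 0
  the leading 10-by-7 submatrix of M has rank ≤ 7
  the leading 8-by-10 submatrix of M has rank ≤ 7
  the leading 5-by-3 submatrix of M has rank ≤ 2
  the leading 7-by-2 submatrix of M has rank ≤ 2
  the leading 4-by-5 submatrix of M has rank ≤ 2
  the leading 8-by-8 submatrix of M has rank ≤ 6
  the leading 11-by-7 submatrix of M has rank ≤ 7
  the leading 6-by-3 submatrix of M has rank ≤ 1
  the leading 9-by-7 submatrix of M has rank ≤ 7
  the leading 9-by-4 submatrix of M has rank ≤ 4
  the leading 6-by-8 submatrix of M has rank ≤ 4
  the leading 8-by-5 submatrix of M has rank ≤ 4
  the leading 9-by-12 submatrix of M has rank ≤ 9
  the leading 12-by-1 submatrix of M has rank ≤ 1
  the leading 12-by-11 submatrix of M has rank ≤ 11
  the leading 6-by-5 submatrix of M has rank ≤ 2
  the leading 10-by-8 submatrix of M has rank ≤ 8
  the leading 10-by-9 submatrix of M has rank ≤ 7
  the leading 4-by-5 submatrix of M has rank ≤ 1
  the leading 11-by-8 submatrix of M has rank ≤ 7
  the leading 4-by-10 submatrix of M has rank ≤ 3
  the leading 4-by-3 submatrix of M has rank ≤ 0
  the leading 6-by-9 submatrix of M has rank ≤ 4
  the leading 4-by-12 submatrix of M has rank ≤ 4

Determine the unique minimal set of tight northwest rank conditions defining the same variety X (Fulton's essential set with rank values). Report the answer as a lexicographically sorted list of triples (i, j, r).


Recovering R(i,j) via the rank-extension bound from the 28 conditions:

  R[1]: 0 | 0 | 0 | 0 | 0 | 1 | 1 | 1 | 1 | 1 | 1 | 1
  R[2]: 0 | 0 | 0 | 1 | 1 | 2 | 2 | 2 | 2 | 2 | 2 | 2
  R[3]: 0 | 0 | 0 | 1 | 1 | 2 | 3 | 3 | 3 | 3 | 3 | 3
  R[4]: 0 | 0 | 0 | 1 | 1 | 2 | 3 | 3 | 3 | 3 | 4 | 4
  R[5]: 0 | 1 | 1 | 2 | 2 | 3 | 4 | 4 | 4 | 4 | 5 | 5
  R[6]: 0 | 1 | 1 | 2 | 2 | 3 | 4 | 4 | 4 | 5 | 6 | 6
  R[7]: 0 | 1 | 2 | 3 | 3 | 4 | 5 | 5 | 5 | 6 | 7 | 7
  R[8]: 0 | 1 | 2 | 3 | 4 | 5 | 6 | 6 | 6 | 7 | 8 | 8
  R[9]: 1 | 2 | 3 | 4 | 5 | 6 | 7 | 7 | 7 | 8 | 9 | 9
  R[10]: 1 | 2 | 3 | 4 | 5 | 6 | 7 | 7 | 7 | 8 | 9 | 10
  R[11]: 1 | 2 | 3 | 4 | 5 | 6 | 7 | 7 | 8 | 9 | 10 | 11
  R[12]: 1 | 2 | 3 | 4 | 5 | 6 | 7 | 8 | 9 | 10 | 11 | 12

hence w(1..12) = (6, 4, 7, 11, 2, 10, 3, 5, 1, 12, 9, 8).

D(w) has 30 cells with 10 SE-corners; essential set:

[(1, 5, 0), (4, 3, 0), (4, 5, 1), (4, 10, 3), (6, 3, 1), (6, 5, 2), (6, 9, 4), (8, 1, 0), (10, 9, 7), (11, 8, 7)]


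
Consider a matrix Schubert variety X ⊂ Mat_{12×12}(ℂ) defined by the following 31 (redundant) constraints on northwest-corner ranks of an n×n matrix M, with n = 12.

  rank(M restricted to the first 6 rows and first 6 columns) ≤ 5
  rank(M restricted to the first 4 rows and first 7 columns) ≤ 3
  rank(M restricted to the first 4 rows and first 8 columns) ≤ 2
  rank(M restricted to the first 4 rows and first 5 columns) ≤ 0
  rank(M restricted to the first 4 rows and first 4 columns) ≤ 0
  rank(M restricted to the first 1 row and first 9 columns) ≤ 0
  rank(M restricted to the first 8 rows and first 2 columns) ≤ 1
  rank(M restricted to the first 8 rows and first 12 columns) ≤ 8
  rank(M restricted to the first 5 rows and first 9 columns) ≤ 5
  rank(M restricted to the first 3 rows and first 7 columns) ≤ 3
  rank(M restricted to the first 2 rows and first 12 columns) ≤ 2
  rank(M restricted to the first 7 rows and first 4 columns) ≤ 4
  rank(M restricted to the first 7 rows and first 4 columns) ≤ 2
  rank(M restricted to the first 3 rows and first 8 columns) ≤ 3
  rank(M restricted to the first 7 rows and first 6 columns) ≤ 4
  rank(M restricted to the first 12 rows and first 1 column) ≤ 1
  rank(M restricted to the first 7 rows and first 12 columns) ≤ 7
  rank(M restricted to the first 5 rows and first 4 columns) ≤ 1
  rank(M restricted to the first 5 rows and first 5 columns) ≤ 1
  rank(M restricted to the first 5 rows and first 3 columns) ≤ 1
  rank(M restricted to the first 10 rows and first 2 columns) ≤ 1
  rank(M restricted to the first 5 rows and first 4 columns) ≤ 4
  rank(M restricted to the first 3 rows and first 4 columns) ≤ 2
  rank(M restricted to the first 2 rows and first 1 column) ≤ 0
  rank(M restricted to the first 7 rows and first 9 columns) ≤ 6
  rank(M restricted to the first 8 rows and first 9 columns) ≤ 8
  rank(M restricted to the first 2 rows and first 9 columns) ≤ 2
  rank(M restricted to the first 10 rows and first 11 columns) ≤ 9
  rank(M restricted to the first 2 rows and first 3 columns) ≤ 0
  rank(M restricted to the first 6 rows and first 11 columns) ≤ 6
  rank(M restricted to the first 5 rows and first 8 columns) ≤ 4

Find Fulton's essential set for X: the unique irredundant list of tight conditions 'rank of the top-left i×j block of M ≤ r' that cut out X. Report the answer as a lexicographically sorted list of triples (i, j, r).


The tightest implied rank at each (i,j), from the 31 conditions:

  R[1]: 0 | 0 | 0 | 0 | 0 | 0 | 0 | 0 | 0 | 1 | 1 | 1
  R[2]: 0 | 0 | 0 | 0 | 0 | 1 | 1 | 1 | 1 | 2 | 2 | 2
  R[3]: 0 | 0 | 0 | 0 | 0 | 1 | 2 | 2 | 2 | 3 | 3 | 3
  R[4]: 0 | 0 | 0 | 0 | 0 | 1 | 2 | 2 | 3 | 4 | 4 | 4
  R[5]: 1 | 1 | 1 | 1 | 1 | 2 | 3 | 3 | 4 | 5 | 5 | 5
  R[6]: 1 | 1 | 2 | 2 | 2 | 3 | 4 | 4 | 5 | 6 | 6 | 6
  R[7]: 1 | 1 | 2 | 2 | 3 | 4 | 5 | 5 | 6 | 7 | 7 | 7
  R[8]: 1 | 1 | 2 | 3 | 4 | 5 | 6 | 6 | 7 | 8 | 8 | 8
  R[9]: 1 | 1 | 2 | 3 | 4 | 5 | 6 | 7 | 8 | 9 | 9 | 9
  R[10]: 1 | 1 | 2 | 3 | 4 | 5 | 6 | 7 | 8 | 9 | 9 | 10
  R[11]: 1 | 2 | 3 | 4 | 5 | 6 | 7 | 8 | 9 | 10 | 10 | 11
  R[12]: 1 | 2 | 3 | 4 | 5 | 6 | 7 | 8 | 9 | 10 | 11 | 12

reading off 1-entries of Δ²R: w = (10, 6, 7, 9, 1, 3, 5, 4, 8, 12, 2, 11).

ℓ(w)=32; the 6 essential cells (i,j,r):

[(1, 9, 0), (4, 5, 0), (4, 8, 2), (7, 4, 2), (10, 2, 1), (10, 11, 9)]


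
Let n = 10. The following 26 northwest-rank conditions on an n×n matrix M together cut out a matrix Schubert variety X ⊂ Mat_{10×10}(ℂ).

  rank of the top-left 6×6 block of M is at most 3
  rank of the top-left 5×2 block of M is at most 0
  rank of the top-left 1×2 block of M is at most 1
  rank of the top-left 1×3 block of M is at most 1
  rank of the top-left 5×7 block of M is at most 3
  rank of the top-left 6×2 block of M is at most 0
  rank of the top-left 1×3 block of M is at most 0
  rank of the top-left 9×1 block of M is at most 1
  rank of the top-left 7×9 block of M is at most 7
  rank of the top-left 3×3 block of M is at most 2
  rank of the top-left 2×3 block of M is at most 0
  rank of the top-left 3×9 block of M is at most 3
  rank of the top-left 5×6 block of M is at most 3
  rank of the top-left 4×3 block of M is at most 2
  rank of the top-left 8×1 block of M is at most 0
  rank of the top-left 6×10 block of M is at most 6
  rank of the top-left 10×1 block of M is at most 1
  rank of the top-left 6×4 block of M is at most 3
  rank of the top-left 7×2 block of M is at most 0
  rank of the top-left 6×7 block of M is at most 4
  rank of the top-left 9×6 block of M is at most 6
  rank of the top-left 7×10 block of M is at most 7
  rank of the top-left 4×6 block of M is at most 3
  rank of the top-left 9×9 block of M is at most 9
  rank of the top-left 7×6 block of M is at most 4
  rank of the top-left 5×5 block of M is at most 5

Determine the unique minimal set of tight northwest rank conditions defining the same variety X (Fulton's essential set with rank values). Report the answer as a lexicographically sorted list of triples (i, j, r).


Reconstructing r_w from the 26 given conditions:

  i=1: 0, 0, 0, 1, 1, 1, 1, 1, 1, 1
  i=2: 0, 0, 0, 1, 2, 2, 2, 2, 2, 2
  i=3: 0, 0, 1, 2, 3, 3, 3, 3, 3, 3
  i=4: 0, 0, 1, 2, 3, 3, 3, 4, 4, 4
  i=5: 0, 0, 1, 2, 3, 3, 3, 4, 5, 5
  i=6: 0, 0, 1, 2, 3, 3, 4, 5, 6, 6
  i=7: 0, 0, 1, 2, 3, 4, 5, 6, 7, 7
  i=8: 0, 1, 2, 3, 4, 5, 6, 7, 8, 8
  i=9: 1, 2, 3, 4, 5, 6, 7, 8, 9, 9
  i=10: 1, 2, 3, 4, 5, 6, 7, 8, 9, 10

the unique w with this rank table is (4, 5, 3, 8, 9, 7, 6, 2, 1, 10).

Fulton essential set (5 of the 22 Rothe cells):

[(2, 3, 0), (5, 7, 3), (6, 6, 3), (7, 2, 0), (8, 1, 0)]


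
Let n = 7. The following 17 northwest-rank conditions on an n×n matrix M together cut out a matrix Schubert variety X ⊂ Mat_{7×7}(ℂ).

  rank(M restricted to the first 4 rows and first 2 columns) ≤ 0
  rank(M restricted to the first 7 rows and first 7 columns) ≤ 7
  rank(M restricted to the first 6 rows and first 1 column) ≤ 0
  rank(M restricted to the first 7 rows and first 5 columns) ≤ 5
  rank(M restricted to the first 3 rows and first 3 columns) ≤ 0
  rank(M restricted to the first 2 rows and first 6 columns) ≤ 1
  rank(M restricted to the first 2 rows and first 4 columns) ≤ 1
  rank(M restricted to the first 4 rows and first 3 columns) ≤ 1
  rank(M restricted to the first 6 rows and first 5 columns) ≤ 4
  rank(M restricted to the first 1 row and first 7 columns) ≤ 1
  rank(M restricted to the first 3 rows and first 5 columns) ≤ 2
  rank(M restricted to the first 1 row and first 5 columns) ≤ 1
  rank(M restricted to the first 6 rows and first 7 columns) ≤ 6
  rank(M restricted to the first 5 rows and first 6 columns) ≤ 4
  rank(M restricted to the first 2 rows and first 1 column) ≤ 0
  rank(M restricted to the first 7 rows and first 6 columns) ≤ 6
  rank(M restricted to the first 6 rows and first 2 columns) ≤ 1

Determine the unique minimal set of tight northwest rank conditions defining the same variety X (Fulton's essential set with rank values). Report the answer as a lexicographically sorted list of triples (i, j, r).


Computing R[i][j] = min implied NW-rank bound (n=7, 17 conditions):

  i=1: 0 0 0 1 1 1 1
  i=2: 0 0 0 1 1 1 2
  i=3: 0 0 0 1 2 2 3
  i=4: 0 0 1 2 3 3 4
  i=5: 0 1 2 3 4 4 5
  i=6: 0 1 2 3 4 5 6
  i=7: 1 2 3 4 5 6 7

so w = (4, 7, 5, 3, 2, 6, 1).

Fulton essential set (4 of the 15 Rothe cells):

[(2, 6, 1), (3, 3, 0), (4, 2, 0), (6, 1, 0)]


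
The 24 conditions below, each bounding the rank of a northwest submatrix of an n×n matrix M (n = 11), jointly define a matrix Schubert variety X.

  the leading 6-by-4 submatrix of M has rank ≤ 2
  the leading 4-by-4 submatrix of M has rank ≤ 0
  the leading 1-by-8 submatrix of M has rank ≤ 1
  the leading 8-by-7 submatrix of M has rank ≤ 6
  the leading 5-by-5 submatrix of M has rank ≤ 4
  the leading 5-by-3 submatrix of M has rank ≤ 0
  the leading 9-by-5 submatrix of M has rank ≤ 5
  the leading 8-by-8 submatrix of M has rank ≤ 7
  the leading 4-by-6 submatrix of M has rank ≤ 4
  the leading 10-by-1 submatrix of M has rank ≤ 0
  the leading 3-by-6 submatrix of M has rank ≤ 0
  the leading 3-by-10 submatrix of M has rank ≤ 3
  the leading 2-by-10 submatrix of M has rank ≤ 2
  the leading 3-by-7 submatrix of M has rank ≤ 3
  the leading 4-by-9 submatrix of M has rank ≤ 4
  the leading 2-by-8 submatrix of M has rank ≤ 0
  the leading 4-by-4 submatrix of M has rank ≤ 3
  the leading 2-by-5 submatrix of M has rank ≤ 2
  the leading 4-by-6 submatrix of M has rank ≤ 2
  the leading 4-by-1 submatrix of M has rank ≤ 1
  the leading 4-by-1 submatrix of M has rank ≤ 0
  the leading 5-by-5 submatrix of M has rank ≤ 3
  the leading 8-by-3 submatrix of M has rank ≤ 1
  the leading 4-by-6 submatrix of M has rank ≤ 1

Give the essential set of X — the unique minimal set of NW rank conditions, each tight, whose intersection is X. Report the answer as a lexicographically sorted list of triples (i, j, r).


Propagating the 24 rank bounds to every northwest block:

  0  0  0  0  0  0  0  0  1  1  1
  0  0  0  0  0  0  0  0  1  2  2
  0  0  0  0  0  0  1  1  2  3  3
  0  0  0  0  1  1  2  2  3  4  4
  0  0  0  1  2  2  3  3  4  5  5
  0  1  1  2  3  3  4  4  5  6  6
  0  1  1  2  3  4  5  5  6  7  7
  0  1  1  2  3  4  5  6  7  8  8
  0  1  2  3  4  5  6  7  8  9  9
  0  1  2  3  4  5  6  7  8  9  10
  1  2  3  4  5  6  7  8  9  10  11

the unique w with this rank table is (9, 10, 7, 5, 4, 2, 6, 8, 3, 11, 1).

Fulton essential set (6 of the 36 Rothe cells):

[(2, 8, 0), (3, 6, 0), (4, 4, 0), (5, 3, 0), (8, 3, 1), (10, 1, 0)]


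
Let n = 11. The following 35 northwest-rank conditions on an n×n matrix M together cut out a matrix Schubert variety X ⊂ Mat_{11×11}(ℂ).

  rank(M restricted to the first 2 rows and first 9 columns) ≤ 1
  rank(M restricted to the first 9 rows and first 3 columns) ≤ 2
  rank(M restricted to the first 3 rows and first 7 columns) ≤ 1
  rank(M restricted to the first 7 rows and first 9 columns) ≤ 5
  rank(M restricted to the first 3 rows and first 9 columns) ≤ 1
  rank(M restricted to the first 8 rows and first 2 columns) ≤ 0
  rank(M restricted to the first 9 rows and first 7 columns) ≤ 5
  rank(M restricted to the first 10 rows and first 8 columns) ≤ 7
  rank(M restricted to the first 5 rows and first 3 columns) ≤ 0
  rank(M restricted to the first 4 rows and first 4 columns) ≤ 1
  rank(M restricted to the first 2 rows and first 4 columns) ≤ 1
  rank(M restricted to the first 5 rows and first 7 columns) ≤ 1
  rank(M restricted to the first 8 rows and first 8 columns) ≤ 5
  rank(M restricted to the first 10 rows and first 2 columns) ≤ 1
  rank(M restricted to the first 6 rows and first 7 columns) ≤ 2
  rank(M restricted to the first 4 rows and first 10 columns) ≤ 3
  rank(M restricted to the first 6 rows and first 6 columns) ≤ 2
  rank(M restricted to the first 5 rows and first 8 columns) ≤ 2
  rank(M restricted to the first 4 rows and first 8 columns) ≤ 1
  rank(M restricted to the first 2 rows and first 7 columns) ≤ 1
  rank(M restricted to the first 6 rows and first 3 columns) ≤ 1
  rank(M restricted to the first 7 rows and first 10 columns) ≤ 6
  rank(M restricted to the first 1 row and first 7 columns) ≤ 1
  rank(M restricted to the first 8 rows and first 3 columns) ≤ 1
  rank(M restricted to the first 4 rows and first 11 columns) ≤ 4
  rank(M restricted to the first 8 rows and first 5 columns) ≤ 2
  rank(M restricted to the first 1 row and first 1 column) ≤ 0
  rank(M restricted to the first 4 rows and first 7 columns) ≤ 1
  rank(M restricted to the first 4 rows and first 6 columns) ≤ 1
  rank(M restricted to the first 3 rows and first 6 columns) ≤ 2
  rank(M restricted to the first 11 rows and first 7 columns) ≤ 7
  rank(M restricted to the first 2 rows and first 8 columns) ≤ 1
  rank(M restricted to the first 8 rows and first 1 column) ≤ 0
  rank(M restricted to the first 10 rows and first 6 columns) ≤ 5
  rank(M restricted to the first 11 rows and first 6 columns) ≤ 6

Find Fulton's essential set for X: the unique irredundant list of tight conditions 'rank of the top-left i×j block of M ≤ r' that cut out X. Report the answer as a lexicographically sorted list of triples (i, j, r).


Propagating the 35 rank bounds to every northwest block:

  i=1: 0 | 0 | 0 | 1 | 1 | 1 | 1 | 1 | 1 | 1 | 1
  i=2: 0 | 0 | 0 | 1 | 1 | 1 | 1 | 1 | 1 | 2 | 2
  i=3: 0 | 0 | 0 | 1 | 1 | 1 | 1 | 1 | 1 | 2 | 3
  i=4: 0 | 0 | 0 | 1 | 1 | 1 | 1 | 1 | 2 | 3 | 4
  i=5: 0 | 0 | 0 | 1 | 1 | 1 | 1 | 2 | 3 | 4 | 5
  i=6: 0 | 0 | 1 | 2 | 2 | 2 | 2 | 3 | 4 | 5 | 6
  i=7: 0 | 0 | 1 | 2 | 2 | 3 | 3 | 4 | 5 | 6 | 7
  i=8: 0 | 0 | 1 | 2 | 2 | 3 | 4 | 5 | 6 | 7 | 8
  i=9: 1 | 1 | 2 | 3 | 3 | 4 | 5 | 6 | 7 | 8 | 9
  i=10: 1 | 1 | 2 | 3 | 4 | 5 | 6 | 7 | 8 | 9 | 10
  i=11: 1 | 2 | 3 | 4 | 5 | 6 | 7 | 8 | 9 | 10 | 11

reading off 1-entries of Δ²R: w = (4, 10, 11, 9, 8, 3, 6, 7, 1, 5, 2).

D(w) has 41 cells with 7 SE-corners; essential set:

[(3, 9, 1), (4, 8, 1), (5, 3, 0), (5, 7, 1), (8, 2, 0), (8, 5, 2), (10, 2, 1)]


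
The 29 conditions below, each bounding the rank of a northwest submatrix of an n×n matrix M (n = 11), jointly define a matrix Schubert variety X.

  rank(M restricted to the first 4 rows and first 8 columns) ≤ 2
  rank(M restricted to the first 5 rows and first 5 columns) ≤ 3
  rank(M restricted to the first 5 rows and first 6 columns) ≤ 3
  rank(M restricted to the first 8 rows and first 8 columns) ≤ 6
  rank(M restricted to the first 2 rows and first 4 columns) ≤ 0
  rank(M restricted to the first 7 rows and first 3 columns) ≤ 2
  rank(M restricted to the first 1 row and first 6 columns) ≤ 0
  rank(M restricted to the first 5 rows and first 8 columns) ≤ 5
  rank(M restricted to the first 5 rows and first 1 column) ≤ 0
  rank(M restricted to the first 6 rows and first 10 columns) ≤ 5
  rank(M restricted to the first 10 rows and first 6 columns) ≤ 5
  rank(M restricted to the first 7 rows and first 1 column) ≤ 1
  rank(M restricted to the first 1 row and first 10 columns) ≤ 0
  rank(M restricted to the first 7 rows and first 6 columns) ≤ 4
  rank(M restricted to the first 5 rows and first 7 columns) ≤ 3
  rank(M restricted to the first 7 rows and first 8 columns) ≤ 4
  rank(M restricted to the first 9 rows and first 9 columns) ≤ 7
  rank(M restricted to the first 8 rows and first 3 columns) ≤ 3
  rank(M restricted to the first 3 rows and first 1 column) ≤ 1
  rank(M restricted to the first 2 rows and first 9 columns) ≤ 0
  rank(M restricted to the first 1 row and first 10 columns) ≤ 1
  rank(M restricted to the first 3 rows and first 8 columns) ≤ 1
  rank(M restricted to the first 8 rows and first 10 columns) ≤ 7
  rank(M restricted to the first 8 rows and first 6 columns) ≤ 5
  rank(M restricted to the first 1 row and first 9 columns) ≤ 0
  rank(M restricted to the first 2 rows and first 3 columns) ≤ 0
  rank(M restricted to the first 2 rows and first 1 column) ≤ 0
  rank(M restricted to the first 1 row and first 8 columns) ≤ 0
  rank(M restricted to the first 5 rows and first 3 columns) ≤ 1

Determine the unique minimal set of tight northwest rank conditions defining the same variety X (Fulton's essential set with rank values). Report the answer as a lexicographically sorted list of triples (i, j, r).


Computing R[i][j] = min implied NW-rank bound (n=11, 29 conditions):

  R[1]: 0  0  0  0  0  0  0  0  0  0  1
  R[2]: 0  0  0  0  0  0  0  0  0  1  2
  R[3]: 0  1  1  1  1  1  1  1  1  2  3
  R[4]: 0  1  1  2  2  2  2  2  2  3  4
  R[5]: 0  1  1  2  3  3  3  3  3  4  5
  R[6]: 1  2  2  3  4  4  4  4  4  5  6
  R[7]: 1  2  2  3  4  4  4  4  5  6  7
  R[8]: 1  2  3  4  5  5  5  5  6  7  8
  R[9]: 1  2  3  4  5  5  6  6  7  8  9
  R[10]: 1  2  3  4  5  5  6  7  8  9  10
  R[11]: 1  2  3  4  5  6  7  8  9  10  11

giving w = (11, 10, 2, 4, 5, 1, 9, 3, 7, 8, 6) via Δ²R.

Fulton essential set (7 of the 30 Rothe cells):

[(1, 10, 0), (2, 9, 0), (5, 1, 0), (5, 3, 1), (7, 3, 2), (7, 8, 4), (10, 6, 5)]


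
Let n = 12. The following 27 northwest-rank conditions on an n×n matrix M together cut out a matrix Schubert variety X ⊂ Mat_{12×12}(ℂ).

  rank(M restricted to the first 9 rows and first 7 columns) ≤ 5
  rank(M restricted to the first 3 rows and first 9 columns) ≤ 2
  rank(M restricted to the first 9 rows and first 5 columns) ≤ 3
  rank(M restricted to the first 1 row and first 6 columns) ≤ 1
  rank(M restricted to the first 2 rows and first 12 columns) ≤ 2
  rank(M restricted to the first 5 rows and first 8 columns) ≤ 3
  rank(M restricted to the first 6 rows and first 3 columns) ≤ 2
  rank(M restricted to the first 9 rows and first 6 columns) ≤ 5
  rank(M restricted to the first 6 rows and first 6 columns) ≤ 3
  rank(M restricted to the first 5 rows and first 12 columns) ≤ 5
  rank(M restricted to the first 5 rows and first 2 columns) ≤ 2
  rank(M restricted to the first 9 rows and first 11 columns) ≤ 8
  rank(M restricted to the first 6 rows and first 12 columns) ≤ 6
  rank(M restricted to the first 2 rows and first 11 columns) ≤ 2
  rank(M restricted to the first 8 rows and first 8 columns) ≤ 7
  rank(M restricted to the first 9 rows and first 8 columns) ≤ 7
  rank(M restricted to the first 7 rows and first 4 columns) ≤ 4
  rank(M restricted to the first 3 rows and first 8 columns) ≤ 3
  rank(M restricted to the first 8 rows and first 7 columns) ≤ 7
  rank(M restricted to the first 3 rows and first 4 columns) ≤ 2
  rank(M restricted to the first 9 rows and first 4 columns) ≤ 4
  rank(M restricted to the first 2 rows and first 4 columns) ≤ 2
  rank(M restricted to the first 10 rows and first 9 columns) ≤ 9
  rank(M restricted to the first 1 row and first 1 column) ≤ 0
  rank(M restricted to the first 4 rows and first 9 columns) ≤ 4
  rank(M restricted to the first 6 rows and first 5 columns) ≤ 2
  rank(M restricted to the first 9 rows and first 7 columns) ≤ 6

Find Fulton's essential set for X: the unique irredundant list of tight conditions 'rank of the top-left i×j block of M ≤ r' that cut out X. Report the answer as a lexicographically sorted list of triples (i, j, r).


Propagating the 27 rank bounds to every northwest block:

  R[1]: 0  1  1  1  1  1  1  1  1  1  1  1
  R[2]: 1  2  2  2  2  2  2  2  2  2  2  2
  R[3]: 1  2  2  2  2  2  2  2  2  3  3  3
  R[4]: 1  2  2  2  2  3  3  3  3  4  4  4
  R[5]: 1  2  2  2  2  3  3  3  4  5  5  5
  R[6]: 1  2  2  2  2  3  4  4  5  6  6  6
  R[7]: 1  2  3  3  3  4  5  5  6  7  7  7
  R[8]: 1  2  3  3  3  4  5  6  7  8  8  8
  R[9]: 1  2  3  3  3  4  5  6  7  8  8  9
  R[10]: 1  2  3  4  4  5  6  7  8  9  9  10
  R[11]: 1  2  3  4  5  6  7  8  9  10  10  11
  R[12]: 1  2  3  4  5  6  7  8  9  10  11  12

giving w = (2, 1, 10, 6, 9, 7, 3, 8, 12, 4, 5, 11) via Δ²R.

6 SE-corners of the 24-cell Rothe diagram give Ess(w):

[(1, 1, 0), (3, 9, 2), (5, 8, 3), (6, 5, 2), (9, 5, 3), (9, 11, 8)]


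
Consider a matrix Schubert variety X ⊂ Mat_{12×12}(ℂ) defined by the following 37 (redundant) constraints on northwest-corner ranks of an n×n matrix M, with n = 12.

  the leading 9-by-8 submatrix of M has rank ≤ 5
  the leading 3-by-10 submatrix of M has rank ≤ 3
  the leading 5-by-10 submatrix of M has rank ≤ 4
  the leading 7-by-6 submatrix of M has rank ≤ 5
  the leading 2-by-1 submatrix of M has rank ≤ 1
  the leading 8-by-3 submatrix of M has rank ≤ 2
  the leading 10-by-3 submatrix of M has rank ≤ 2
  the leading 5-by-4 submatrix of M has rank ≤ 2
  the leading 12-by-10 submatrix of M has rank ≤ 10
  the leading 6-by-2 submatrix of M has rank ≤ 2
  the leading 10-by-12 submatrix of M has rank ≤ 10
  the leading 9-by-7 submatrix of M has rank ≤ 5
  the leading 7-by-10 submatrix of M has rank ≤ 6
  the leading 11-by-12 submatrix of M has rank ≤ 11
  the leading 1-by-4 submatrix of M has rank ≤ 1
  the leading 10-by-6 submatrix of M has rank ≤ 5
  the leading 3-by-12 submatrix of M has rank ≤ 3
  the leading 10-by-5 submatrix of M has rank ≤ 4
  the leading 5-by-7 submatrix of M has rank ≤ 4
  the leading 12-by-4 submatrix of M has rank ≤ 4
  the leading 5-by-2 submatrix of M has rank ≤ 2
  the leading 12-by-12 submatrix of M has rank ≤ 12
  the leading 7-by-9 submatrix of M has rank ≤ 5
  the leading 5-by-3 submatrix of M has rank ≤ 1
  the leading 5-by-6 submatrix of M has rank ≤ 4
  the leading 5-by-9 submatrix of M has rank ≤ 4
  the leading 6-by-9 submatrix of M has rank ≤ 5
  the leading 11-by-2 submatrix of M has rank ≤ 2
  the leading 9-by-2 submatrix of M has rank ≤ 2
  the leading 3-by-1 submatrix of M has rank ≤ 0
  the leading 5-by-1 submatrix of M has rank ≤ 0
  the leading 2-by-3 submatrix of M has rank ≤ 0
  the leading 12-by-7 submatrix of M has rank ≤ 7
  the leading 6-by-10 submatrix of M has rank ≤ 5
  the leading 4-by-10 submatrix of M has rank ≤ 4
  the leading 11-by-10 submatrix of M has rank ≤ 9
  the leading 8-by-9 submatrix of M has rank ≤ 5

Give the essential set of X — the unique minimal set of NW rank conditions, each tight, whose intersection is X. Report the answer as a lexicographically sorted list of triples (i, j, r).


Reconstructing r_w from the 37 given conditions:

  0 0 0 1 1 1 1 1 1 1 1 1
  0 0 0 1 2 2 2 2 2 2 2 2
  0 1 1 2 3 3 3 3 3 3 3 3
  0 1 1 2 3 4 4 4 4 4 4 4
  0 1 1 2 3 4 4 4 4 4 5 5
  1 2 2 3 4 5 5 5 5 5 6 6
  1 2 2 3 4 5 5 5 5 6 7 7
  1 2 2 3 4 5 5 5 5 6 7 8
  1 2 2 3 4 5 5 5 6 7 8 9
  1 2 2 3 4 5 6 6 7 8 9 10
  1 2 3 4 5 6 7 7 8 9 10 11
  1 2 3 4 5 6 7 8 9 10 11 12

giving w = (4, 5, 2, 6, 11, 1, 10, 12, 9, 7, 3, 8) via Δ²R.

Fulton essential set (7 of the 27 Rothe cells):

[(2, 3, 0), (5, 1, 0), (5, 3, 1), (5, 10, 4), (8, 9, 5), (9, 8, 5), (10, 3, 2)]
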